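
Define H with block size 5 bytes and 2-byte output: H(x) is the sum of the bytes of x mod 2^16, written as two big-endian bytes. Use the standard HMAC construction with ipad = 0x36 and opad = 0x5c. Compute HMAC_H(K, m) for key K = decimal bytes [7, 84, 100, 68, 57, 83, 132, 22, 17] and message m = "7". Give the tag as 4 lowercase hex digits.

01f2

Key decimal bytes [7, 84, 100, 68, 57, 83, 132, 22, 17] = 07 54 64 44 39 53 84 16 11 is 9 bytes > B = 5, so hash it first: H(key) = 02 3a, then zero-pad to 5 bytes: K' = 02 3a 00 00 00.
K' ⊕ ipad = 34 0c 36 36 36.  K' ⊕ opad = 5e 66 5c 5c 5c.
Inner input = (K'⊕ipad) ∥ m = 34 0c 36 36 36 ∥ 37.
Inner hash: sum = 52+12+54+54+54+55 = 281 → 01 19.
Outer input = (K'⊕opad) ∥ inner = 5e 66 5c 5c 5c ∥ 01 19.
Outer hash (tag): sum = 94+102+92+92+92+1+25 = 498 → 01 f2.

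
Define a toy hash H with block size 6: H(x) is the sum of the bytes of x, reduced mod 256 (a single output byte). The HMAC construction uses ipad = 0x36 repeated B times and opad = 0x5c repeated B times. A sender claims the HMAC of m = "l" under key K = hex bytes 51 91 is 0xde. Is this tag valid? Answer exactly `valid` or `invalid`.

Key hex bytes 51 91 is 2 bytes ≤ B = 6; zero-pad to 6 bytes: K' = 51 91 00 00 00 00.
K' ⊕ ipad = 67 a7 36 36 36 36; K' ⊕ opad = 0d cd 5c 5c 5c 5c.
Inner hash: sum = 103+167+54+54+54+54+108 = 594; mod 256 = 82 → 52.
Outer hash (recomputed tag): sum = 13+205+92+92+92+92+82 = 668; mod 256 = 156 → 9c.
Recomputed tag = 9c; claimed = de → mismatch.

invalid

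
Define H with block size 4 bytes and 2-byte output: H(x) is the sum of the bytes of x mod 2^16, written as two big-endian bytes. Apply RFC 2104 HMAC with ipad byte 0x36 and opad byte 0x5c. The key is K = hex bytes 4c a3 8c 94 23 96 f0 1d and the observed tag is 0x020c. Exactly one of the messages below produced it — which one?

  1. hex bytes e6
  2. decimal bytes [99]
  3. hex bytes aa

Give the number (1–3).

1

Key hex bytes 4c a3 8c 94 23 96 f0 1d is 8 bytes > B = 4, so hash it first: H(key) = 03 d5, then zero-pad to 4 bytes: K' = 03 d5 00 00.
K' ⊕ ipad = 35 e3 36 36; K' ⊕ opad = 5f 89 5c 5c.
m1: inner = H(35 e3 36 36 e6) = 02 6a; tag = H(5f 89 5c 5c 02 6a) = 020c ← matches
m2: inner = H(35 e3 36 36 63) = 01 e7; tag = H(5f 89 5c 5c 01 e7) = 0288
m3: inner = H(35 e3 36 36 aa) = 02 2e; tag = H(5f 89 5c 5c 02 2e) = 01d0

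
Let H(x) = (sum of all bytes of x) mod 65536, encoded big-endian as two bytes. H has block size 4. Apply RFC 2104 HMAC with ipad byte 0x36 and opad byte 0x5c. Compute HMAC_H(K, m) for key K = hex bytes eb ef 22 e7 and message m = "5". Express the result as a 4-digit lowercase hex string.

Key hex bytes eb ef 22 e7 is exactly B = 4 bytes: K' = eb ef 22 e7.
K' ⊕ ipad = dd d9 14 d1.  K' ⊕ opad = b7 b3 7e bb.
Inner input = (K'⊕ipad) ∥ m = dd d9 14 d1 ∥ 35.
Inner hash: sum = 221+217+20+209+53 = 720 → 02 d0.
Outer input = (K'⊕opad) ∥ inner = b7 b3 7e bb ∥ 02 d0.
Outer hash (tag): sum = 183+179+126+187+2+208 = 885 → 03 75.

0375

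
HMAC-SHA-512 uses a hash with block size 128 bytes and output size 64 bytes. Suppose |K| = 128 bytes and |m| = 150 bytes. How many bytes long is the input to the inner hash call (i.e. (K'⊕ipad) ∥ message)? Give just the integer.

278

Key is 128 ≤ 128 bytes, zero-padded: |K'| = 128.
Inner input = (K'⊕ipad) ∥ m → 128 + 150 = 278 bytes.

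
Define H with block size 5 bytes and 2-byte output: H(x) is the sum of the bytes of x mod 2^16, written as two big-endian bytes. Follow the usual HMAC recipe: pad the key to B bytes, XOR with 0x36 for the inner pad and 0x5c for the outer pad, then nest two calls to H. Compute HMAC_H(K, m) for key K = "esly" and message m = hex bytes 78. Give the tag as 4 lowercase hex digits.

0209

Key "esly" = 65 73 6c 79 is 4 bytes ≤ B = 5; zero-pad to 5 bytes: K' = 65 73 6c 79 00.
K' ⊕ ipad = 53 45 5a 4f 36.  K' ⊕ opad = 39 2f 30 25 5c.
Inner input = (K'⊕ipad) ∥ m = 53 45 5a 4f 36 ∥ 78.
Inner hash: sum = 83+69+90+79+54+120 = 495 → 01 ef.
Outer input = (K'⊕opad) ∥ inner = 39 2f 30 25 5c ∥ 01 ef.
Outer hash (tag): sum = 57+47+48+37+92+1+239 = 521 → 02 09.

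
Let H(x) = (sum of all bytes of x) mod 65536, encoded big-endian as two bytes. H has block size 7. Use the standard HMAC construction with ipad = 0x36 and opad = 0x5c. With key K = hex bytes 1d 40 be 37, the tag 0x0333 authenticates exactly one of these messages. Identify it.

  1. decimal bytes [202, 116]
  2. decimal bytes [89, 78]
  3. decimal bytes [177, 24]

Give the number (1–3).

Key hex bytes 1d 40 be 37 is 4 bytes ≤ B = 7; zero-pad to 7 bytes: K' = 1d 40 be 37 00 00 00.
K' ⊕ ipad = 2b 76 88 01 36 36 36; K' ⊕ opad = 41 1c e2 6b 5c 5c 5c.
m1: inner = H(2b 76 88 01 36 36 36 ca 74) = 03 0a; tag = H(41 1c e2 6b 5c 5c 5c 03 0a) = 02cb
m2: inner = H(2b 76 88 01 36 36 36 59 4e) = 02 73; tag = H(41 1c e2 6b 5c 5c 5c 02 73) = 0333 ← matches
m3: inner = H(2b 76 88 01 36 36 36 b1 18) = 02 95; tag = H(41 1c e2 6b 5c 5c 5c 02 95) = 0355

2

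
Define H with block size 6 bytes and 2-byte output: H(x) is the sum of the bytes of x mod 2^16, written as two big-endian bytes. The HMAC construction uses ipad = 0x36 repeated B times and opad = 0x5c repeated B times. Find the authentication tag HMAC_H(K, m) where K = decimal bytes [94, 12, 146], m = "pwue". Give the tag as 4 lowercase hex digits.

02e0

Key decimal bytes [94, 12, 146] = 5e 0c 92 is 3 bytes ≤ B = 6; zero-pad to 6 bytes: K' = 5e 0c 92 00 00 00.
K' ⊕ ipad = 68 3a a4 36 36 36.  K' ⊕ opad = 02 50 ce 5c 5c 5c.
Inner input = (K'⊕ipad) ∥ m = 68 3a a4 36 36 36 ∥ 70 77 75 65.
Inner hash: sum = 104+58+164+54+54+54+112+119+117+101 = 937 → 03 a9.
Outer input = (K'⊕opad) ∥ inner = 02 50 ce 5c 5c 5c ∥ 03 a9.
Outer hash (tag): sum = 2+80+206+92+92+92+3+169 = 736 → 02 e0.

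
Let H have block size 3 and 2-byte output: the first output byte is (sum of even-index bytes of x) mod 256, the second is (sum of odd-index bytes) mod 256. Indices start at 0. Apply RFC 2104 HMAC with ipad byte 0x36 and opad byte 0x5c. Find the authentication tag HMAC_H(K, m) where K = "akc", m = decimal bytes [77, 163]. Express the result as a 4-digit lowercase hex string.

2686

Key "akc" = 61 6b 63 is exactly B = 3 bytes: K' = 61 6b 63.
K' ⊕ ipad = 57 5d 55.  K' ⊕ opad = 3d 37 3f.
Inner input = (K'⊕ipad) ∥ m = 57 5d 55 ∥ 4d a3.
Inner hash: even-index sum = 335 mod 256 = 79; odd-index sum = 170 mod 256 = 170 → 4f aa.
Outer input = (K'⊕opad) ∥ inner = 3d 37 3f ∥ 4f aa.
Outer hash (tag): even-index sum = 294 mod 256 = 38; odd-index sum = 134 mod 256 = 134 → 26 86.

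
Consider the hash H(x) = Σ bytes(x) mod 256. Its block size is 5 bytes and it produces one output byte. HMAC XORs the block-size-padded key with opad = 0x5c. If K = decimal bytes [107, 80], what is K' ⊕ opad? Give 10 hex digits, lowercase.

Key decimal bytes [107, 80] = 6b 50 is 2 bytes ≤ B = 5; zero-pad to 5 bytes: K' = 6b 50 00 00 00.
XOR each byte with 0x5c: 6b⊕5c=37, 50⊕5c=0c, 00⊕5c=5c, 00⊕5c=5c, 00⊕5c=5c.

370c5c5c5c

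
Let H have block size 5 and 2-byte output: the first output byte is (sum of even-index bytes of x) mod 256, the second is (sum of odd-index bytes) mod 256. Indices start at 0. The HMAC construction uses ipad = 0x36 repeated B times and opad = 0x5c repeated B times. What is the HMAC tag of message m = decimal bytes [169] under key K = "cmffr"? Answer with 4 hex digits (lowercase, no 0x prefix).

fb54

Key "cmffr" = 63 6d 66 66 72 is exactly B = 5 bytes: K' = 63 6d 66 66 72.
K' ⊕ ipad = 55 5b 50 50 44.  K' ⊕ opad = 3f 31 3a 3a 2e.
Inner input = (K'⊕ipad) ∥ m = 55 5b 50 50 44 ∥ a9.
Inner hash: even-index sum = 233 mod 256 = 233; odd-index sum = 340 mod 256 = 84 → e9 54.
Outer input = (K'⊕opad) ∥ inner = 3f 31 3a 3a 2e ∥ e9 54.
Outer hash (tag): even-index sum = 251 mod 256 = 251; odd-index sum = 340 mod 256 = 84 → fb 54.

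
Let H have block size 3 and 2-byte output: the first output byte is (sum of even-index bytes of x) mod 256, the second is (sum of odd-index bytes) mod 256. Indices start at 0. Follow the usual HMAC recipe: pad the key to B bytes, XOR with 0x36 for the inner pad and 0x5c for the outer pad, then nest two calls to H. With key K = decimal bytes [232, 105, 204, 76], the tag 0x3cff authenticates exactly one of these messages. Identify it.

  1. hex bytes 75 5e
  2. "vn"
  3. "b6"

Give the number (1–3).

1

Key decimal bytes [232, 105, 204, 76] = e8 69 cc 4c is 4 bytes > B = 3, so hash it first: H(key) = b4 b5, then zero-pad to 3 bytes: K' = b4 b5 00.
K' ⊕ ipad = 82 83 36; K' ⊕ opad = e8 e9 5c.
m1: inner = H(82 83 36 75 5e) = 16 f8; tag = H(e8 e9 5c 16 f8) = 3cff ← matches
m2: inner = H(82 83 36 76 6e) = 26 f9; tag = H(e8 e9 5c 26 f9) = 3d0f
m3: inner = H(82 83 36 62 36) = ee e5; tag = H(e8 e9 5c ee e5) = 29d7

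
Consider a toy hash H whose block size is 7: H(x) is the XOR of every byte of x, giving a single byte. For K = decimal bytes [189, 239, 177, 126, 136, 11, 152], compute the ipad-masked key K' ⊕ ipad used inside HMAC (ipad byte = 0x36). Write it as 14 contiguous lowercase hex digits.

8bd98748be3dae

Key decimal bytes [189, 239, 177, 126, 136, 11, 152] = bd ef b1 7e 88 0b 98 is exactly B = 7 bytes: K' = bd ef b1 7e 88 0b 98.
XOR each byte with 0x36: bd⊕36=8b, ef⊕36=d9, b1⊕36=87, 7e⊕36=48, 88⊕36=be, 0b⊕36=3d, 98⊕36=ae.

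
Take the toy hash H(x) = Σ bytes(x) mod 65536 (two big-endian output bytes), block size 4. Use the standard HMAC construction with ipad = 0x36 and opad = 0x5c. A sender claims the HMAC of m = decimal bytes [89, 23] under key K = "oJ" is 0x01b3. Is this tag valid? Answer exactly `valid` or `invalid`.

valid

Key "oJ" = 6f 4a is 2 bytes ≤ B = 4; zero-pad to 4 bytes: K' = 6f 4a 00 00.
K' ⊕ ipad = 59 7c 36 36; K' ⊕ opad = 33 16 5c 5c.
Inner hash: sum = 89+124+54+54+89+23 = 433 → 01 b1.
Outer hash (recomputed tag): sum = 51+22+92+92+1+177 = 435 → 01 b3.
Recomputed tag = 01b3; claimed = 01b3 → match.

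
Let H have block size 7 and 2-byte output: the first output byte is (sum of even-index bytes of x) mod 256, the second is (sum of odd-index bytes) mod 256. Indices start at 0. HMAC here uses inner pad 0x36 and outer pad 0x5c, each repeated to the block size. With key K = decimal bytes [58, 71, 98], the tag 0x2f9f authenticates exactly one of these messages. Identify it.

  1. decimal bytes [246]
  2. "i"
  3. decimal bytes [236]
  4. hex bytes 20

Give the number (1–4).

Key decimal bytes [58, 71, 98] = 3a 47 62 is 3 bytes ≤ B = 7; zero-pad to 7 bytes: K' = 3a 47 62 00 00 00 00.
K' ⊕ ipad = 0c 71 54 36 36 36 36; K' ⊕ opad = 66 1b 3e 5c 5c 5c 5c.
m1: inner = H(0c 71 54 36 36 36 36 f6) = cc d3; tag = H(66 1b 3e 5c 5c 5c 5c cc d3) = 2f9f ← matches
m2: inner = H(0c 71 54 36 36 36 36 69) = cc 46; tag = H(66 1b 3e 5c 5c 5c 5c cc 46) = a29f
m3: inner = H(0c 71 54 36 36 36 36 ec) = cc c9; tag = H(66 1b 3e 5c 5c 5c 5c cc c9) = 259f
m4: inner = H(0c 71 54 36 36 36 36 20) = cc fd; tag = H(66 1b 3e 5c 5c 5c 5c cc fd) = 599f

1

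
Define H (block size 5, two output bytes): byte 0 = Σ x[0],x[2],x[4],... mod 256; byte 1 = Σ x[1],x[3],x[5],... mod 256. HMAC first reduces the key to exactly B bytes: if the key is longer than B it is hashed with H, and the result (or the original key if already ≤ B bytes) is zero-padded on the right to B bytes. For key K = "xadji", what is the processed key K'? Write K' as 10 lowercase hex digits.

Key "xadji" = 78 61 64 6a 69 is exactly B = 5 bytes: K' = 78 61 64 6a 69.

7861646a69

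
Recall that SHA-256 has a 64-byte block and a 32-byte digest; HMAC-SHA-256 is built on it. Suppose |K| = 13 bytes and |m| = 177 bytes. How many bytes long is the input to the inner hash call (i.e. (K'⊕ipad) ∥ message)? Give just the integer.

241

Key is 13 ≤ 64 bytes, zero-padded: |K'| = 64.
Inner input = (K'⊕ipad) ∥ m → 64 + 177 = 241 bytes.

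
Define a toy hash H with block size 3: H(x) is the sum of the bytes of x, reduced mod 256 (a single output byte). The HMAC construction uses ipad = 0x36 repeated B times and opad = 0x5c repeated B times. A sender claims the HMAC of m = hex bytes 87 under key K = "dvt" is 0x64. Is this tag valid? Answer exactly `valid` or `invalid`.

Key "dvt" = 64 76 74 is exactly B = 3 bytes: K' = 64 76 74.
K' ⊕ ipad = 52 40 42; K' ⊕ opad = 38 2a 28.
Inner hash: sum = 82+64+66+135 = 347; mod 256 = 91 → 5b.
Outer hash (recomputed tag): sum = 56+42+40+91 = 229 → e5.
Recomputed tag = e5; claimed = 64 → mismatch.

invalid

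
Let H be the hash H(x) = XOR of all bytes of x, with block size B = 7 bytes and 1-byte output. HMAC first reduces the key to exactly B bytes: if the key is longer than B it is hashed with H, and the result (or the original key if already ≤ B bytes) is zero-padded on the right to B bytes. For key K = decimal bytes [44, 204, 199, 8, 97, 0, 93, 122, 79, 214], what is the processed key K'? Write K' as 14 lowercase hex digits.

|K| = 10 > B = 7, so first hash the key.
H(K): XOR 2c⊕cc⊕c7⊕08⊕61⊕00⊕5d⊕7a⊕4f⊕d6 = f0.
Zero-pad H(K) = f0 to 7 bytes: K' = f0 00 00 00 00 00 00.

f0000000000000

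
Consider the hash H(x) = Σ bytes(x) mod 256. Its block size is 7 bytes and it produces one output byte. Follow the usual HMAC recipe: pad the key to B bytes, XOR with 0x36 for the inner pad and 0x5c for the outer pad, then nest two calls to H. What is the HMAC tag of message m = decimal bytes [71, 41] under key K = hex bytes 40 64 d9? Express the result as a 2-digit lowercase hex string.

48

Key hex bytes 40 64 d9 is 3 bytes ≤ B = 7; zero-pad to 7 bytes: K' = 40 64 d9 00 00 00 00.
K' ⊕ ipad = 76 52 ef 36 36 36 36.  K' ⊕ opad = 1c 38 85 5c 5c 5c 5c.
Inner input = (K'⊕ipad) ∥ m = 76 52 ef 36 36 36 36 ∥ 47 29.
Inner hash: sum = 118+82+239+54+54+54+54+71+41 = 767; mod 256 = 255 → ff.
Outer input = (K'⊕opad) ∥ inner = 1c 38 85 5c 5c 5c 5c ∥ ff.
Outer hash (tag): sum = 28+56+133+92+92+92+92+255 = 840; mod 256 = 72 → 48.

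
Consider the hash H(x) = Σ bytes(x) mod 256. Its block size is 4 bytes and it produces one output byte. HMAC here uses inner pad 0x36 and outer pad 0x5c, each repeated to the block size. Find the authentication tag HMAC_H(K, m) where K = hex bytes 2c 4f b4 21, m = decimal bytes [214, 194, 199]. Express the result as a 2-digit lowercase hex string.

Key hex bytes 2c 4f b4 21 is exactly B = 4 bytes: K' = 2c 4f b4 21.
K' ⊕ ipad = 1a 79 82 17.  K' ⊕ opad = 70 13 e8 7d.
Inner input = (K'⊕ipad) ∥ m = 1a 79 82 17 ∥ d6 c2 c7.
Inner hash: sum = 26+121+130+23+214+194+199 = 907; mod 256 = 139 → 8b.
Outer input = (K'⊕opad) ∥ inner = 70 13 e8 7d ∥ 8b.
Outer hash (tag): sum = 112+19+232+125+139 = 627; mod 256 = 115 → 73.

73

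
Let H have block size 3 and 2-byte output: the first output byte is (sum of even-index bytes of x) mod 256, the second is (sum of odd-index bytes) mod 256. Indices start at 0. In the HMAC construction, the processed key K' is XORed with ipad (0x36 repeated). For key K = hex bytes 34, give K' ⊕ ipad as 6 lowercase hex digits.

023636

Key hex bytes 34 is 1 byte ≤ B = 3; zero-pad to 3 bytes: K' = 34 00 00.
XOR each byte with 0x36: 34⊕36=02, 00⊕36=36, 00⊕36=36.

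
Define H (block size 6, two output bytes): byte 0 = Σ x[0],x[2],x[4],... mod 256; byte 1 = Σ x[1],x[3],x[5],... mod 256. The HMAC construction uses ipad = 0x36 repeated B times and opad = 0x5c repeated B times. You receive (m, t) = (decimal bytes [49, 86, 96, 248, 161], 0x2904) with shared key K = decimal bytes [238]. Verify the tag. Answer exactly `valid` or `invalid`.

Key decimal bytes [238] = ee is 1 byte ≤ B = 6; zero-pad to 6 bytes: K' = ee 00 00 00 00 00.
K' ⊕ ipad = d8 36 36 36 36 36; K' ⊕ opad = b2 5c 5c 5c 5c 5c.
Inner hash: even-index sum = 630 mod 256 = 118; odd-index sum = 496 mod 256 = 240 → 76 f0.
Outer hash (recomputed tag): even-index sum = 480 mod 256 = 224; odd-index sum = 516 mod 256 = 4 → e0 04.
Recomputed tag = e004; claimed = 2904 → mismatch.

invalid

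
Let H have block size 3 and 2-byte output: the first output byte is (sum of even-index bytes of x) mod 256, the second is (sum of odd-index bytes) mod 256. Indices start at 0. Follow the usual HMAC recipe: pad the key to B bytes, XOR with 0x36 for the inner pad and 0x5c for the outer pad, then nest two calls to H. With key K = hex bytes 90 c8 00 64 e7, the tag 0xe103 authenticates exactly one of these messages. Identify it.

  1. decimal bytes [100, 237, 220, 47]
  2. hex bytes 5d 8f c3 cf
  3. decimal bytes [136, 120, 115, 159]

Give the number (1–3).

Key hex bytes 90 c8 00 64 e7 is 5 bytes > B = 3, so hash it first: H(key) = 77 2c, then zero-pad to 3 bytes: K' = 77 2c 00.
K' ⊕ ipad = 41 1a 36; K' ⊕ opad = 2b 70 5c.
m1: inner = H(41 1a 36 64 ed dc 2f) = 93 5a; tag = H(2b 70 5c 93 5a) = e103 ← matches
m2: inner = H(41 1a 36 5d 8f c3 cf) = d5 3a; tag = H(2b 70 5c d5 3a) = c145
m3: inner = H(41 1a 36 88 78 73 9f) = 8e 15; tag = H(2b 70 5c 8e 15) = 9cfe

1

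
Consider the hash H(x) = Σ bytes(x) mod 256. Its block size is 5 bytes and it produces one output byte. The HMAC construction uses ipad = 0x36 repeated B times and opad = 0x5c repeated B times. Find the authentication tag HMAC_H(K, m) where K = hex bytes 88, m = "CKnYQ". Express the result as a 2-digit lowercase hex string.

Key hex bytes 88 is 1 byte ≤ B = 5; zero-pad to 5 bytes: K' = 88 00 00 00 00.
K' ⊕ ipad = be 36 36 36 36.  K' ⊕ opad = d4 5c 5c 5c 5c.
Inner input = (K'⊕ipad) ∥ m = be 36 36 36 36 ∥ 43 4b 6e 59 51.
Inner hash: sum = 190+54+54+54+54+67+75+110+89+81 = 828; mod 256 = 60 → 3c.
Outer input = (K'⊕opad) ∥ inner = d4 5c 5c 5c 5c ∥ 3c.
Outer hash (tag): sum = 212+92+92+92+92+60 = 640; mod 256 = 128 → 80.

80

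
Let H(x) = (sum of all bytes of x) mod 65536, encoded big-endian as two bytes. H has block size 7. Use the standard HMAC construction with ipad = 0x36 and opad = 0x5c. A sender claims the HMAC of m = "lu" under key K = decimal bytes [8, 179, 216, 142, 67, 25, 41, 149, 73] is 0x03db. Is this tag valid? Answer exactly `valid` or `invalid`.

valid

Key decimal bytes [8, 179, 216, 142, 67, 25, 41, 149, 73] = 08 b3 d8 8e 43 19 29 95 49 is 9 bytes > B = 7, so hash it first: H(key) = 03 84, then zero-pad to 7 bytes: K' = 03 84 00 00 00 00 00.
K' ⊕ ipad = 35 b2 36 36 36 36 36; K' ⊕ opad = 5f d8 5c 5c 5c 5c 5c.
Inner hash: sum = 53+178+54+54+54+54+54+108+117 = 726 → 02 d6.
Outer hash (recomputed tag): sum = 95+216+92+92+92+92+92+2+214 = 987 → 03 db.
Recomputed tag = 03db; claimed = 03db → match.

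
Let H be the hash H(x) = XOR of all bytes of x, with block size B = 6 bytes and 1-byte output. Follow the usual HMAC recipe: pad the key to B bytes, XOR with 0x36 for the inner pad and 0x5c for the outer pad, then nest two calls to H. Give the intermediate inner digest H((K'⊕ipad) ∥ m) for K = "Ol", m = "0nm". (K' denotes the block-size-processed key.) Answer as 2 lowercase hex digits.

10

Key "Ol" = 4f 6c is 2 bytes ≤ B = 6; zero-pad to 6 bytes: K' = 4f 6c 00 00 00 00.
K' ⊕ ipad = 79 5a 36 36 36 36.
Inner input = 79 5a 36 36 36 36 ∥ 30 6e 6d.
Inner hash: XOR 79⊕5a⊕36⊕36⊕36⊕36⊕30⊕6e⊕6d = 10.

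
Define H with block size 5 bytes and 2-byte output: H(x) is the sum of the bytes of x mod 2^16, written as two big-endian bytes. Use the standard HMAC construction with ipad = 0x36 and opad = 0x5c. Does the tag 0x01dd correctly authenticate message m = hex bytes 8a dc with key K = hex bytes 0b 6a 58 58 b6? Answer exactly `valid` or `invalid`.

valid

Key hex bytes 0b 6a 58 58 b6 is exactly B = 5 bytes: K' = 0b 6a 58 58 b6.
K' ⊕ ipad = 3d 5c 6e 6e 80; K' ⊕ opad = 57 36 04 04 ea.
Inner hash: sum = 61+92+110+110+128+138+220 = 859 → 03 5b.
Outer hash (recomputed tag): sum = 87+54+4+4+234+3+91 = 477 → 01 dd.
Recomputed tag = 01dd; claimed = 01dd → match.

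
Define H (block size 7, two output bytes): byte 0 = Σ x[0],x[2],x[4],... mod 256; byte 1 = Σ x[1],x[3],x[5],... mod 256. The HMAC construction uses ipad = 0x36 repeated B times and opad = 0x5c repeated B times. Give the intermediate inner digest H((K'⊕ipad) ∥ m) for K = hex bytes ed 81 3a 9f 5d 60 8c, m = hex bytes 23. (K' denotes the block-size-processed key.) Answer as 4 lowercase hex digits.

0cd9

Key hex bytes ed 81 3a 9f 5d 60 8c is exactly B = 7 bytes: K' = ed 81 3a 9f 5d 60 8c.
K' ⊕ ipad = db b7 0c a9 6b 56 ba.
Inner input = db b7 0c a9 6b 56 ba ∥ 23.
Inner hash: even-index sum = 524 mod 256 = 12; odd-index sum = 473 mod 256 = 217 → 0c d9.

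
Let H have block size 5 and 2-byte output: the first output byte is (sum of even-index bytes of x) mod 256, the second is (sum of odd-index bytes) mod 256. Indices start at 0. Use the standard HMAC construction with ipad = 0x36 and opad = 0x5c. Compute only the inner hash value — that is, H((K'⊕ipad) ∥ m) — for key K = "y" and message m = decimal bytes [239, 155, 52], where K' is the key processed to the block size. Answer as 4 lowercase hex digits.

568f

Key "y" = 79 is 1 byte ≤ B = 5; zero-pad to 5 bytes: K' = 79 00 00 00 00.
K' ⊕ ipad = 4f 36 36 36 36.
Inner input = 4f 36 36 36 36 ∥ ef 9b 34.
Inner hash: even-index sum = 342 mod 256 = 86; odd-index sum = 399 mod 256 = 143 → 56 8f.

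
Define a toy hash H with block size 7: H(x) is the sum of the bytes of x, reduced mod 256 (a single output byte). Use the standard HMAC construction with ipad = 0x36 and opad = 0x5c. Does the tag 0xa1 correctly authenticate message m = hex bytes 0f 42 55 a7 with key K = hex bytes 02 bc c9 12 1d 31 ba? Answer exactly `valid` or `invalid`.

Key hex bytes 02 bc c9 12 1d 31 ba is exactly B = 7 bytes: K' = 02 bc c9 12 1d 31 ba.
K' ⊕ ipad = 34 8a ff 24 2b 07 8c; K' ⊕ opad = 5e e0 95 4e 41 6d e6.
Inner hash: sum = 52+138+255+36+43+7+140+15+66+85+167 = 1004; mod 256 = 236 → ec.
Outer hash (recomputed tag): sum = 94+224+149+78+65+109+230+236 = 1185; mod 256 = 161 → a1.
Recomputed tag = a1; claimed = a1 → match.

valid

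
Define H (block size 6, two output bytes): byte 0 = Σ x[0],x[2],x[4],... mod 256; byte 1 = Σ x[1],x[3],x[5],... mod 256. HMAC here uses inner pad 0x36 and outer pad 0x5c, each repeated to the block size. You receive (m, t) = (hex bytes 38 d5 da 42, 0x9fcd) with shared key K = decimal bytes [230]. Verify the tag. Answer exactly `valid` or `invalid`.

invalid

Key decimal bytes [230] = e6 is 1 byte ≤ B = 6; zero-pad to 6 bytes: K' = e6 00 00 00 00 00.
K' ⊕ ipad = d0 36 36 36 36 36; K' ⊕ opad = ba 5c 5c 5c 5c 5c.
Inner hash: even-index sum = 590 mod 256 = 78; odd-index sum = 441 mod 256 = 185 → 4e b9.
Outer hash (recomputed tag): even-index sum = 448 mod 256 = 192; odd-index sum = 461 mod 256 = 205 → c0 cd.
Recomputed tag = c0cd; claimed = 9fcd → mismatch.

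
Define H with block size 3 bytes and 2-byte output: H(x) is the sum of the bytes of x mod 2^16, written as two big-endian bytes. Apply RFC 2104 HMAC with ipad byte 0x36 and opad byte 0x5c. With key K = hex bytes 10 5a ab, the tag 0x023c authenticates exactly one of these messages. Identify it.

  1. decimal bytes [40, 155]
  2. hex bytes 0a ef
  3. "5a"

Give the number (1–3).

1

Key hex bytes 10 5a ab is exactly B = 3 bytes: K' = 10 5a ab.
K' ⊕ ipad = 26 6c 9d; K' ⊕ opad = 4c 06 f7.
m1: inner = H(26 6c 9d 28 9b) = 01 f2; tag = H(4c 06 f7 01 f2) = 023c ← matches
m2: inner = H(26 6c 9d 0a ef) = 02 28; tag = H(4c 06 f7 02 28) = 0173
m3: inner = H(26 6c 9d 35 61) = 01 c5; tag = H(4c 06 f7 01 c5) = 020f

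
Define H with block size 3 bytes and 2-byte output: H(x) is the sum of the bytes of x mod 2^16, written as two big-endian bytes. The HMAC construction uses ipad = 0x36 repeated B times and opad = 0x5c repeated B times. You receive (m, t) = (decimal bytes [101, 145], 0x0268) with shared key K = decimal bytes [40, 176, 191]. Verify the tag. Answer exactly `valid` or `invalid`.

Key decimal bytes [40, 176, 191] = 28 b0 bf is exactly B = 3 bytes: K' = 28 b0 bf.
K' ⊕ ipad = 1e 86 89; K' ⊕ opad = 74 ec e3.
Inner hash: sum = 30+134+137+101+145 = 547 → 02 23.
Outer hash (recomputed tag): sum = 116+236+227+2+35 = 616 → 02 68.
Recomputed tag = 0268; claimed = 0268 → match.

valid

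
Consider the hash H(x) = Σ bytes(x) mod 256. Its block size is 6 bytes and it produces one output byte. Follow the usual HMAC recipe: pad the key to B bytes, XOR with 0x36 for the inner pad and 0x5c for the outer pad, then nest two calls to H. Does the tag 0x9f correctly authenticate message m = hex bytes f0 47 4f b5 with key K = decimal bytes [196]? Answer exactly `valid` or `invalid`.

Key decimal bytes [196] = c4 is 1 byte ≤ B = 6; zero-pad to 6 bytes: K' = c4 00 00 00 00 00.
K' ⊕ ipad = f2 36 36 36 36 36; K' ⊕ opad = 98 5c 5c 5c 5c 5c.
Inner hash: sum = 242+54+54+54+54+54+240+71+79+181 = 1083; mod 256 = 59 → 3b.
Outer hash (recomputed tag): sum = 152+92+92+92+92+92+59 = 671; mod 256 = 159 → 9f.
Recomputed tag = 9f; claimed = 9f → match.

valid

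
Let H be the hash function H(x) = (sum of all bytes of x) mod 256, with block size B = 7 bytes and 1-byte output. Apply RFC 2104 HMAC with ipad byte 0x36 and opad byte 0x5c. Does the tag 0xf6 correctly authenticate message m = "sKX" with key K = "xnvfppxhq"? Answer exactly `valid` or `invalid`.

Key "xnvfppxhq" = 78 6e 76 66 70 70 78 68 71 is 9 bytes > B = 7, so hash it first: H(key) = f3, then zero-pad to 7 bytes: K' = f3 00 00 00 00 00 00.
K' ⊕ ipad = c5 36 36 36 36 36 36; K' ⊕ opad = af 5c 5c 5c 5c 5c 5c.
Inner hash: sum = 197+54+54+54+54+54+54+115+75+88 = 799; mod 256 = 31 → 1f.
Outer hash (recomputed tag): sum = 175+92+92+92+92+92+92+31 = 758; mod 256 = 246 → f6.
Recomputed tag = f6; claimed = f6 → match.

valid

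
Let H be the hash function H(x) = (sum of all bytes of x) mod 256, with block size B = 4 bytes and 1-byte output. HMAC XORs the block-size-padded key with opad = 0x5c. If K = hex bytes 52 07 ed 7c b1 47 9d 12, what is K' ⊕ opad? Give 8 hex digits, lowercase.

355c5c5c

Key hex bytes 52 07 ed 7c b1 47 9d 12 is 8 bytes > B = 4, so hash it first: H(key) = 69, then zero-pad to 4 bytes: K' = 69 00 00 00.
XOR each byte with 0x5c: 69⊕5c=35, 00⊕5c=5c, 00⊕5c=5c, 00⊕5c=5c.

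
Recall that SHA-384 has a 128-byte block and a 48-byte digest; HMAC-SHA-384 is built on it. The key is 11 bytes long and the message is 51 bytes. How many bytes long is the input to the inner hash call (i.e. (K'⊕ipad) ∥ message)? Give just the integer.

179

Key is 11 ≤ 128 bytes, zero-padded: |K'| = 128.
Inner input = (K'⊕ipad) ∥ m → 128 + 51 = 179 bytes.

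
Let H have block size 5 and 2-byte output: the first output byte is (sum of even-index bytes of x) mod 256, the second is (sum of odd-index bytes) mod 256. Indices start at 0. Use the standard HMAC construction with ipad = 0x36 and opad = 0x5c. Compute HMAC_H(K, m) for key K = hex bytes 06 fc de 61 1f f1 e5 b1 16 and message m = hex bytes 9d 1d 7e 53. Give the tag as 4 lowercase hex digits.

74a3

Key hex bytes 06 fc de 61 1f f1 e5 b1 16 is 9 bytes > B = 5, so hash it first: H(key) = fe ff, then zero-pad to 5 bytes: K' = fe ff 00 00 00.
K' ⊕ ipad = c8 c9 36 36 36.  K' ⊕ opad = a2 a3 5c 5c 5c.
Inner input = (K'⊕ipad) ∥ m = c8 c9 36 36 36 ∥ 9d 1d 7e 53.
Inner hash: even-index sum = 420 mod 256 = 164; odd-index sum = 538 mod 256 = 26 → a4 1a.
Outer input = (K'⊕opad) ∥ inner = a2 a3 5c 5c 5c ∥ a4 1a.
Outer hash (tag): even-index sum = 372 mod 256 = 116; odd-index sum = 419 mod 256 = 163 → 74 a3.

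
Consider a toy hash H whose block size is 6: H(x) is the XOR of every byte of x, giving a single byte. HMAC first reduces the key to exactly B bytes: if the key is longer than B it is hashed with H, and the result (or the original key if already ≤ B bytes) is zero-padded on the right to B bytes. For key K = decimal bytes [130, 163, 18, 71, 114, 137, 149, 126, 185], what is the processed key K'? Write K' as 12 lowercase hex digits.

|K| = 9 > B = 6, so first hash the key.
H(K): XOR 82⊕a3⊕12⊕47⊕72⊕89⊕95⊕7e⊕b9 = dd.
Zero-pad H(K) = dd to 6 bytes: K' = dd 00 00 00 00 00.

dd0000000000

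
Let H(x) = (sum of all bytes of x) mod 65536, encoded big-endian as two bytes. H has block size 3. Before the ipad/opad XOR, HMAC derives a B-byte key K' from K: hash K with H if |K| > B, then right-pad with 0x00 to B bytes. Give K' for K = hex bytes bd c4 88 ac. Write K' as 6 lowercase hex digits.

02b500

|K| = 4 > B = 3, so first hash the key.
H(K): sum = 189+196+136+172 = 693 → 02 b5.
Zero-pad H(K) = 02 b5 to 3 bytes: K' = 02 b5 00.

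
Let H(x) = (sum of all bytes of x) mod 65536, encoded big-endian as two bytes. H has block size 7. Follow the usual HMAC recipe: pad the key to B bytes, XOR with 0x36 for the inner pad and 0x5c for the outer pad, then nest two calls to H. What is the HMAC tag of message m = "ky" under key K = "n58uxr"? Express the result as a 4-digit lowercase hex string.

Key "n58uxr" = 6e 35 38 75 78 72 is 6 bytes ≤ B = 7; zero-pad to 7 bytes: K' = 6e 35 38 75 78 72 00.
K' ⊕ ipad = 58 03 0e 43 4e 44 36.  K' ⊕ opad = 32 69 64 29 24 2e 5c.
Inner input = (K'⊕ipad) ∥ m = 58 03 0e 43 4e 44 36 ∥ 6b 79.
Inner hash: sum = 88+3+14+67+78+68+54+107+121 = 600 → 02 58.
Outer input = (K'⊕opad) ∥ inner = 32 69 64 29 24 2e 5c ∥ 02 58.
Outer hash (tag): sum = 50+105+100+41+36+46+92+2+88 = 560 → 02 30.

0230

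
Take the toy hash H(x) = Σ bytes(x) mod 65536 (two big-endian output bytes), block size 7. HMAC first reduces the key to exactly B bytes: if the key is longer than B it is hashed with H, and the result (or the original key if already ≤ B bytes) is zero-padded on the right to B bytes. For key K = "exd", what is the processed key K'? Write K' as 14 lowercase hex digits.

65786400000000

Key "exd" = 65 78 64 is 3 bytes ≤ B = 7; zero-pad to 7 bytes: K' = 65 78 64 00 00 00 00.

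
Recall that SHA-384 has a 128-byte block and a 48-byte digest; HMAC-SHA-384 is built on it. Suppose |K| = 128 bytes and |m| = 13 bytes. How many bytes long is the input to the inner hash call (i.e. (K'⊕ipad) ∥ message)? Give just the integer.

141

Key is 128 ≤ 128 bytes, zero-padded: |K'| = 128.
Inner input = (K'⊕ipad) ∥ m → 128 + 13 = 141 bytes.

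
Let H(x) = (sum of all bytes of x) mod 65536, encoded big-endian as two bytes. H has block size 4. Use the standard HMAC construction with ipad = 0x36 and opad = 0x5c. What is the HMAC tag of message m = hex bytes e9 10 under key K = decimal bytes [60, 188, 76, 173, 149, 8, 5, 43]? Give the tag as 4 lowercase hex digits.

Key decimal bytes [60, 188, 76, 173, 149, 8, 5, 43] = 3c bc 4c ad 95 08 05 2b is 8 bytes > B = 4, so hash it first: H(key) = 02 be, then zero-pad to 4 bytes: K' = 02 be 00 00.
K' ⊕ ipad = 34 88 36 36.  K' ⊕ opad = 5e e2 5c 5c.
Inner input = (K'⊕ipad) ∥ m = 34 88 36 36 ∥ e9 10.
Inner hash: sum = 52+136+54+54+233+16 = 545 → 02 21.
Outer input = (K'⊕opad) ∥ inner = 5e e2 5c 5c ∥ 02 21.
Outer hash (tag): sum = 94+226+92+92+2+33 = 539 → 02 1b.

021b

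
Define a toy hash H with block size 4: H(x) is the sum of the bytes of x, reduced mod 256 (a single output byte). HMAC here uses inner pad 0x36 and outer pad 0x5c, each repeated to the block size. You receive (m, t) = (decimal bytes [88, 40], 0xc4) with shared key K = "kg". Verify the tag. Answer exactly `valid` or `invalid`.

Key "kg" = 6b 67 is 2 bytes ≤ B = 4; zero-pad to 4 bytes: K' = 6b 67 00 00.
K' ⊕ ipad = 5d 51 36 36; K' ⊕ opad = 37 3b 5c 5c.
Inner hash: sum = 93+81+54+54+88+40 = 410; mod 256 = 154 → 9a.
Outer hash (recomputed tag): sum = 55+59+92+92+154 = 452; mod 256 = 196 → c4.
Recomputed tag = c4; claimed = c4 → match.

valid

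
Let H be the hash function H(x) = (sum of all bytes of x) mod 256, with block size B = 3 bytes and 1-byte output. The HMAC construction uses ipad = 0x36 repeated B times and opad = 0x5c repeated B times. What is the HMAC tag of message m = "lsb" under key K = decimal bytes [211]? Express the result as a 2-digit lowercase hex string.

Key decimal bytes [211] = d3 is 1 byte ≤ B = 3; zero-pad to 3 bytes: K' = d3 00 00.
K' ⊕ ipad = e5 36 36.  K' ⊕ opad = 8f 5c 5c.
Inner input = (K'⊕ipad) ∥ m = e5 36 36 ∥ 6c 73 62.
Inner hash: sum = 229+54+54+108+115+98 = 658; mod 256 = 146 → 92.
Outer input = (K'⊕opad) ∥ inner = 8f 5c 5c ∥ 92.
Outer hash (tag): sum = 143+92+92+146 = 473; mod 256 = 217 → d9.

d9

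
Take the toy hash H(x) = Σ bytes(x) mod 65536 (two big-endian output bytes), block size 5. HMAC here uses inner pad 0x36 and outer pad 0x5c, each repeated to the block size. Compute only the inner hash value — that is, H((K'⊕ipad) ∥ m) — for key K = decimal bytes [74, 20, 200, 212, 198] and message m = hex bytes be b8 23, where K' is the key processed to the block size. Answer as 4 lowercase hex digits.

Key decimal bytes [74, 20, 200, 212, 198] = 4a 14 c8 d4 c6 is exactly B = 5 bytes: K' = 4a 14 c8 d4 c6.
K' ⊕ ipad = 7c 22 fe e2 f0.
Inner input = 7c 22 fe e2 f0 ∥ be b8 23.
Inner hash: sum = 124+34+254+226+240+190+184+35 = 1287 → 05 07.

0507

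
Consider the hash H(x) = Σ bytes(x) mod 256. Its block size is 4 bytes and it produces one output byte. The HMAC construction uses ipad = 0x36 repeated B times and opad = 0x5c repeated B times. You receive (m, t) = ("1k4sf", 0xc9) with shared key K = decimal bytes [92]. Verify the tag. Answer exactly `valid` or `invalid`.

Key decimal bytes [92] = 5c is 1 byte ≤ B = 4; zero-pad to 4 bytes: K' = 5c 00 00 00.
K' ⊕ ipad = 6a 36 36 36; K' ⊕ opad = 00 5c 5c 5c.
Inner hash: sum = 106+54+54+54+49+107+52+115+102 = 693; mod 256 = 181 → b5.
Outer hash (recomputed tag): sum = 0+92+92+92+181 = 457; mod 256 = 201 → c9.
Recomputed tag = c9; claimed = c9 → match.

valid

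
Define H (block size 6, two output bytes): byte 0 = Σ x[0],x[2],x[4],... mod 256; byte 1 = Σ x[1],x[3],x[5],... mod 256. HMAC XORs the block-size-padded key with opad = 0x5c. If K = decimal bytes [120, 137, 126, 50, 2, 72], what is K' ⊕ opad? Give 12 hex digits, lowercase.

Key decimal bytes [120, 137, 126, 50, 2, 72] = 78 89 7e 32 02 48 is exactly B = 6 bytes: K' = 78 89 7e 32 02 48.
XOR each byte with 0x5c: 78⊕5c=24, 89⊕5c=d5, 7e⊕5c=22, 32⊕5c=6e, 02⊕5c=5e, 48⊕5c=14.

24d5226e5e14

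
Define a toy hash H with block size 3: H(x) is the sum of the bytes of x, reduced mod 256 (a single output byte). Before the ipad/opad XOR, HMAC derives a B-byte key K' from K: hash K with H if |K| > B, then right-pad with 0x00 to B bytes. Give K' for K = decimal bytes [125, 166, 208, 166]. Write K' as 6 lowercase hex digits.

990000

|K| = 4 > B = 3, so first hash the key.
H(K): sum = 125+166+208+166 = 665; mod 256 = 153 → 99.
Zero-pad H(K) = 99 to 3 bytes: K' = 99 00 00.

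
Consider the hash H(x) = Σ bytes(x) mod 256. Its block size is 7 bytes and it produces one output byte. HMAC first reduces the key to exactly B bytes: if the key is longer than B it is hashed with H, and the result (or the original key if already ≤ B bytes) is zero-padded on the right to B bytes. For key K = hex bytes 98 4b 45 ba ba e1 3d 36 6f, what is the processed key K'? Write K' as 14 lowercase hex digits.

|K| = 9 > B = 7, so first hash the key.
H(K): sum = 152+75+69+186+186+225+61+54+111 = 1119; mod 256 = 95 → 5f.
Zero-pad H(K) = 5f to 7 bytes: K' = 5f 00 00 00 00 00 00.

5f000000000000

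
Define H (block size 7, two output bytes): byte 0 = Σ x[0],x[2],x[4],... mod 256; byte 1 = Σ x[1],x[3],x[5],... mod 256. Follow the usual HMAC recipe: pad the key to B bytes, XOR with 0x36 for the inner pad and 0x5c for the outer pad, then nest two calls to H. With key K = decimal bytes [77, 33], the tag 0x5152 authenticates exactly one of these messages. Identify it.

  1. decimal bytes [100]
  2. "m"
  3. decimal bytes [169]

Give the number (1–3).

3

Key decimal bytes [77, 33] = 4d 21 is 2 bytes ≤ B = 7; zero-pad to 7 bytes: K' = 4d 21 00 00 00 00 00.
K' ⊕ ipad = 7b 17 36 36 36 36 36; K' ⊕ opad = 11 7d 5c 5c 5c 5c 5c.
m1: inner = H(7b 17 36 36 36 36 36 64) = 1d e7; tag = H(11 7d 5c 5c 5c 5c 5c 1d e7) = 0c52
m2: inner = H(7b 17 36 36 36 36 36 6d) = 1d f0; tag = H(11 7d 5c 5c 5c 5c 5c 1d f0) = 1552
m3: inner = H(7b 17 36 36 36 36 36 a9) = 1d 2c; tag = H(11 7d 5c 5c 5c 5c 5c 1d 2c) = 5152 ← matches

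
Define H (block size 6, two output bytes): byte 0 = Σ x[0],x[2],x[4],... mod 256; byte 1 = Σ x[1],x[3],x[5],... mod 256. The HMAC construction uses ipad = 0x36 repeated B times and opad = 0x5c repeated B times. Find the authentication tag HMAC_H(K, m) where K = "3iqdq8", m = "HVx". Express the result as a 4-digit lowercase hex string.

1ce6

Key "3iqdq8" = 33 69 71 64 71 38 is exactly B = 6 bytes: K' = 33 69 71 64 71 38.
K' ⊕ ipad = 05 5f 47 52 47 0e.  K' ⊕ opad = 6f 35 2d 38 2d 64.
Inner input = (K'⊕ipad) ∥ m = 05 5f 47 52 47 0e ∥ 48 56 78.
Inner hash: even-index sum = 339 mod 256 = 83; odd-index sum = 277 mod 256 = 21 → 53 15.
Outer input = (K'⊕opad) ∥ inner = 6f 35 2d 38 2d 64 ∥ 53 15.
Outer hash (tag): even-index sum = 284 mod 256 = 28; odd-index sum = 230 mod 256 = 230 → 1c e6.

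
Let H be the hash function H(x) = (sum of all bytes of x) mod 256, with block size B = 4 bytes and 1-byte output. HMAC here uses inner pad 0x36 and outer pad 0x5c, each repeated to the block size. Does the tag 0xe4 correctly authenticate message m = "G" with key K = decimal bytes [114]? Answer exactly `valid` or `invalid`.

invalid

Key decimal bytes [114] = 72 is 1 byte ≤ B = 4; zero-pad to 4 bytes: K' = 72 00 00 00.
K' ⊕ ipad = 44 36 36 36; K' ⊕ opad = 2e 5c 5c 5c.
Inner hash: sum = 68+54+54+54+71 = 301; mod 256 = 45 → 2d.
Outer hash (recomputed tag): sum = 46+92+92+92+45 = 367; mod 256 = 111 → 6f.
Recomputed tag = 6f; claimed = e4 → mismatch.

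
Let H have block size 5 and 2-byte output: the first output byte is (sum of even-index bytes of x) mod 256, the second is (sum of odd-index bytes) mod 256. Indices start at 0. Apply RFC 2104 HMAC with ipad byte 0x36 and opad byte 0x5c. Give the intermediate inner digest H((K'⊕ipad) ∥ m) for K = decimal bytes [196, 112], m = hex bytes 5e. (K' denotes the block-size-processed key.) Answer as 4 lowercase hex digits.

Key decimal bytes [196, 112] = c4 70 is 2 bytes ≤ B = 5; zero-pad to 5 bytes: K' = c4 70 00 00 00.
K' ⊕ ipad = f2 46 36 36 36.
Inner input = f2 46 36 36 36 ∥ 5e.
Inner hash: even-index sum = 350 mod 256 = 94; odd-index sum = 218 mod 256 = 218 → 5e da.

5eda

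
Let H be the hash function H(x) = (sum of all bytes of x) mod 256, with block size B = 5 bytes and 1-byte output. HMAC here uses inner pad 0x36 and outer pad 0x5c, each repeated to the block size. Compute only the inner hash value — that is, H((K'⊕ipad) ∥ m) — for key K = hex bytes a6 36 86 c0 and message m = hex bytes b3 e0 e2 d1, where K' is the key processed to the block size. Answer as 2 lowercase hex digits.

Key hex bytes a6 36 86 c0 is 4 bytes ≤ B = 5; zero-pad to 5 bytes: K' = a6 36 86 c0 00.
K' ⊕ ipad = 90 00 b0 f6 36.
Inner input = 90 00 b0 f6 36 ∥ b3 e0 e2 d1.
Inner hash: sum = 144+0+176+246+54+179+224+226+209 = 1458; mod 256 = 178 → b2.

b2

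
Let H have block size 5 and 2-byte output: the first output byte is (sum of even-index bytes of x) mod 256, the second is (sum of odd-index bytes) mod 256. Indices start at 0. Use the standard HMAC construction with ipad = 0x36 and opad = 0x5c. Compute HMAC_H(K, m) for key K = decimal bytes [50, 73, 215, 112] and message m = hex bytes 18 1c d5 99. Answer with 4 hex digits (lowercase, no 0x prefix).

0711

Key decimal bytes [50, 73, 215, 112] = 32 49 d7 70 is 4 bytes ≤ B = 5; zero-pad to 5 bytes: K' = 32 49 d7 70 00.
K' ⊕ ipad = 04 7f e1 46 36.  K' ⊕ opad = 6e 15 8b 2c 5c.
Inner input = (K'⊕ipad) ∥ m = 04 7f e1 46 36 ∥ 18 1c d5 99.
Inner hash: even-index sum = 464 mod 256 = 208; odd-index sum = 434 mod 256 = 178 → d0 b2.
Outer input = (K'⊕opad) ∥ inner = 6e 15 8b 2c 5c ∥ d0 b2.
Outer hash (tag): even-index sum = 519 mod 256 = 7; odd-index sum = 273 mod 256 = 17 → 07 11.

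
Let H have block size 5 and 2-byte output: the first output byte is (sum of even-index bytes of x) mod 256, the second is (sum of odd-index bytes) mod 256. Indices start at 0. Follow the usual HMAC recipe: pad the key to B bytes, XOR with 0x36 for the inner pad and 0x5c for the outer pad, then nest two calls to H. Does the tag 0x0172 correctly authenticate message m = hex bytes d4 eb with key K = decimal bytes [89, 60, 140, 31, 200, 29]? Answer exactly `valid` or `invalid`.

Key decimal bytes [89, 60, 140, 31, 200, 29] = 59 3c 8c 1f c8 1d is 6 bytes > B = 5, so hash it first: H(key) = ad 78, then zero-pad to 5 bytes: K' = ad 78 00 00 00.
K' ⊕ ipad = 9b 4e 36 36 36; K' ⊕ opad = f1 24 5c 5c 5c.
Inner hash: even-index sum = 498 mod 256 = 242; odd-index sum = 344 mod 256 = 88 → f2 58.
Outer hash (recomputed tag): even-index sum = 513 mod 256 = 1; odd-index sum = 370 mod 256 = 114 → 01 72.
Recomputed tag = 0172; claimed = 0172 → match.

valid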